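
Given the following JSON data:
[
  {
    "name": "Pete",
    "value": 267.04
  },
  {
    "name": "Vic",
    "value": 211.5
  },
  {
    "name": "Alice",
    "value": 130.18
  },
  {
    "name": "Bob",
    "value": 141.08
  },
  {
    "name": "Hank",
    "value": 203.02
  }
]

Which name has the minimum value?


Comparing values:
  Pete: 267.04
  Vic: 211.5
  Alice: 130.18
  Bob: 141.08
  Hank: 203.02
Minimum: Alice (130.18)

ANSWER: Alice


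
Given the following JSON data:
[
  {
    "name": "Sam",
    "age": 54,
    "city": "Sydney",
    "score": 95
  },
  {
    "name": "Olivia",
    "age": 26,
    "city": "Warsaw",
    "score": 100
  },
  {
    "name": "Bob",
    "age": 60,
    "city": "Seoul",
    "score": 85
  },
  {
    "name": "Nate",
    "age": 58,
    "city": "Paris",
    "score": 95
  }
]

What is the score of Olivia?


Looking up record where name = Olivia
Record index: 1
Field 'score' = 100

ANSWER: 100


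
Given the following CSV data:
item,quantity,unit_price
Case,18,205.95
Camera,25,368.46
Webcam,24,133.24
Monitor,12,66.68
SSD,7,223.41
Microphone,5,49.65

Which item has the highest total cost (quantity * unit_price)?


Computing row totals:
  Case: 3707.1
  Camera: 9211.5
  Webcam: 3197.76
  Monitor: 800.16
  SSD: 1563.87
  Microphone: 248.25
Maximum: Camera (9211.5)

ANSWER: Camera


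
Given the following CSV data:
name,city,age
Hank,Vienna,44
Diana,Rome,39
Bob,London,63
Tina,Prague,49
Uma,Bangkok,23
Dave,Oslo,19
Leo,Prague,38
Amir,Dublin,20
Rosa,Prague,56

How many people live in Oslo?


Scanning city column for 'Oslo':
  Row 6: Dave -> MATCH
Total matches: 1

ANSWER: 1


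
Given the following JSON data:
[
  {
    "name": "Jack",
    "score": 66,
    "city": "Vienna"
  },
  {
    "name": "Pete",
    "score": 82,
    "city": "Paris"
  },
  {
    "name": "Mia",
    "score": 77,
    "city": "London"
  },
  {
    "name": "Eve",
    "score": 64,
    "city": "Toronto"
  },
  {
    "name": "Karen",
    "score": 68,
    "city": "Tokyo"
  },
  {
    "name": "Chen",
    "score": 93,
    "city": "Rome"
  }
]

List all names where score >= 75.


Filtering records where score >= 75:
  Jack (score=66) -> no
  Pete (score=82) -> YES
  Mia (score=77) -> YES
  Eve (score=64) -> no
  Karen (score=68) -> no
  Chen (score=93) -> YES


ANSWER: Pete, Mia, Chen


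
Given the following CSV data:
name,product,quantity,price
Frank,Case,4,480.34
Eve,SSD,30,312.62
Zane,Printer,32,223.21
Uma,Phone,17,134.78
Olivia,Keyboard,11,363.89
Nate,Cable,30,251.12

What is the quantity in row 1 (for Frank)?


Row 1: Frank
Column 'quantity' = 4

ANSWER: 4


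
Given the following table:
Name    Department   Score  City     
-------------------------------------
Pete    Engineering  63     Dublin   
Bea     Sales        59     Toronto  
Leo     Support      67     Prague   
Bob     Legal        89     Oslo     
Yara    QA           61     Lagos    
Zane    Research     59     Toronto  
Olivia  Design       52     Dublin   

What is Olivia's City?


Row 7: Olivia
City = Dublin

ANSWER: Dublin


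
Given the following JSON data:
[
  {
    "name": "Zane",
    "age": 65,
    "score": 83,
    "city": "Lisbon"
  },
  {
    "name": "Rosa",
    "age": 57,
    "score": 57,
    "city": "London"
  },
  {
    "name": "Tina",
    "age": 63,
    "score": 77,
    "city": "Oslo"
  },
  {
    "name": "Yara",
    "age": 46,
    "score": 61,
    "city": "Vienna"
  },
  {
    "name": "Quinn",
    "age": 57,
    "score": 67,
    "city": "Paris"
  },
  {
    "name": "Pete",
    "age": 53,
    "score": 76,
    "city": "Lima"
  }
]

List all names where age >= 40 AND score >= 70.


Checking both conditions:
  Zane (age=65, score=83) -> YES
  Rosa (age=57, score=57) -> no
  Tina (age=63, score=77) -> YES
  Yara (age=46, score=61) -> no
  Quinn (age=57, score=67) -> no
  Pete (age=53, score=76) -> YES


ANSWER: Zane, Tina, Pete


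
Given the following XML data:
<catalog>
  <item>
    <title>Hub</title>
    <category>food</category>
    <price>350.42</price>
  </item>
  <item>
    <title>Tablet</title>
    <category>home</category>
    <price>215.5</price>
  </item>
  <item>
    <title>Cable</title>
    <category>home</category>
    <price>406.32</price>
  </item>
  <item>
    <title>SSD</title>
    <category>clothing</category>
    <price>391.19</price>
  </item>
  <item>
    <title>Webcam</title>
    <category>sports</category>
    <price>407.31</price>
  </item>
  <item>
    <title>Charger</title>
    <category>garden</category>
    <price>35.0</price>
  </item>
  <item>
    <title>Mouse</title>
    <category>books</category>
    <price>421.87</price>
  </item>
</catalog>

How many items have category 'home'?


Scanning <item> elements for <category>home</category>:
  Item 2: Tablet -> MATCH
  Item 3: Cable -> MATCH
Count: 2

ANSWER: 2


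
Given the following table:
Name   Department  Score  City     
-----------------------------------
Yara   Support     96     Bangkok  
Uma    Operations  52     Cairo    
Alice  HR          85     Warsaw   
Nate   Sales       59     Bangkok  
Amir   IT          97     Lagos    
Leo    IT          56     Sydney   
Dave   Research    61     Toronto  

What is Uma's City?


Row 2: Uma
City = Cairo

ANSWER: Cairo


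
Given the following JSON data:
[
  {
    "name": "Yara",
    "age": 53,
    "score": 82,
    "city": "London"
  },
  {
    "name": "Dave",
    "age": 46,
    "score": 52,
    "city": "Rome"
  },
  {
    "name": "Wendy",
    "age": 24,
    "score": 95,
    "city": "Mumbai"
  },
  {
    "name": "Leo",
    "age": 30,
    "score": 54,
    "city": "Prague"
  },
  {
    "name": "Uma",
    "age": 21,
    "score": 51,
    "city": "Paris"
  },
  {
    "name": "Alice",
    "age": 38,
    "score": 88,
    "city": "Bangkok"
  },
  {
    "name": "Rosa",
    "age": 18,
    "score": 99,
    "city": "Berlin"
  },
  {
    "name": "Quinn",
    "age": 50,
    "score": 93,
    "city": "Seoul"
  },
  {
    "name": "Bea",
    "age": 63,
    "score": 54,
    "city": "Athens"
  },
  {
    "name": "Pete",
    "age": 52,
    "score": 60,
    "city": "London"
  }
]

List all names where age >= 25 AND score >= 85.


Checking both conditions:
  Yara (age=53, score=82) -> no
  Dave (age=46, score=52) -> no
  Wendy (age=24, score=95) -> no
  Leo (age=30, score=54) -> no
  Uma (age=21, score=51) -> no
  Alice (age=38, score=88) -> YES
  Rosa (age=18, score=99) -> no
  Quinn (age=50, score=93) -> YES
  Bea (age=63, score=54) -> no
  Pete (age=52, score=60) -> no


ANSWER: Alice, Quinn


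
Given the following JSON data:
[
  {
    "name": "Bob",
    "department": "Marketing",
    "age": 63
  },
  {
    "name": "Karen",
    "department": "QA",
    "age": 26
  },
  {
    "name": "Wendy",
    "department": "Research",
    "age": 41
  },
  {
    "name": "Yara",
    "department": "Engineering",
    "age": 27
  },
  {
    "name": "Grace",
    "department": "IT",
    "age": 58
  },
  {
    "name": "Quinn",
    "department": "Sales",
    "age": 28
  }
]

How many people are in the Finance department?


Scanning records for department = Finance
  No matches found
Count: 0

ANSWER: 0


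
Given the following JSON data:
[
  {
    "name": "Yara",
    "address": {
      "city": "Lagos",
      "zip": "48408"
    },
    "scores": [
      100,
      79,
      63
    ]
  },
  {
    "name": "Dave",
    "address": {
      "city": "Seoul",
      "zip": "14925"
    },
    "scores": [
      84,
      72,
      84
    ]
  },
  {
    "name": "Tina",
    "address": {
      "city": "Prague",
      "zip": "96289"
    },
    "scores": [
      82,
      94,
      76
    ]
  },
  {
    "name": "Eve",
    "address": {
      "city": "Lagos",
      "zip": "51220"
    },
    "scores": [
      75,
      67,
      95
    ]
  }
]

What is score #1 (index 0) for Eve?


Path: records[3].scores[0]
Value: 75

ANSWER: 75


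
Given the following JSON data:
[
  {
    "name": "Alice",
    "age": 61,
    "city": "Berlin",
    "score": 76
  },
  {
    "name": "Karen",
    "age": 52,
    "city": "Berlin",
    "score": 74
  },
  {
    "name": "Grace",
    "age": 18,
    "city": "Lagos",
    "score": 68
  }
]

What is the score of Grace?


Looking up record where name = Grace
Record index: 2
Field 'score' = 68

ANSWER: 68


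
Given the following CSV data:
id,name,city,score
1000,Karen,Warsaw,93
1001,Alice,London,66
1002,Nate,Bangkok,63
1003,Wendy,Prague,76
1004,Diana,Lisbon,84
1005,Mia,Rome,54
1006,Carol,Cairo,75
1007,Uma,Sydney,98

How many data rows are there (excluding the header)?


Counting rows (excluding header):
Header: id,name,city,score
Data rows: 8

ANSWER: 8


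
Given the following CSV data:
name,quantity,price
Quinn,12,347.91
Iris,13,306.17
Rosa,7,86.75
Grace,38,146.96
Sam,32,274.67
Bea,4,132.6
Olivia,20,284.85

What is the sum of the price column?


Values in 'price' column:
  Row 1: 347.91
  Row 2: 306.17
  Row 3: 86.75
  Row 4: 146.96
  Row 5: 274.67
  Row 6: 132.6
  Row 7: 284.85
Sum = 347.91 + 306.17 + 86.75 + 146.96 + 274.67 + 132.6 + 284.85 = 1579.91

ANSWER: 1579.91


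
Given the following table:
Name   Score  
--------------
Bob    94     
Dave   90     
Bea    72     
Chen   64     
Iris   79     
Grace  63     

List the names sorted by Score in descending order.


Sorting by Score (descending):
  Bob: 94
  Dave: 90
  Iris: 79
  Bea: 72
  Chen: 64
  Grace: 63


ANSWER: Bob, Dave, Iris, Bea, Chen, Grace


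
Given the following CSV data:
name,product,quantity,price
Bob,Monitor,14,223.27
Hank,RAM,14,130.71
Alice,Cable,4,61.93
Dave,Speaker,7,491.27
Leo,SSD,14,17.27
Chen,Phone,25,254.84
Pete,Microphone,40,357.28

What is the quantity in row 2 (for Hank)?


Row 2: Hank
Column 'quantity' = 14

ANSWER: 14


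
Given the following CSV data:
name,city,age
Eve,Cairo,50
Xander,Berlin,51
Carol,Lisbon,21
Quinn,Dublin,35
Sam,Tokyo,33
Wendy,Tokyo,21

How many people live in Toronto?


Scanning city column for 'Toronto':
Total matches: 0

ANSWER: 0


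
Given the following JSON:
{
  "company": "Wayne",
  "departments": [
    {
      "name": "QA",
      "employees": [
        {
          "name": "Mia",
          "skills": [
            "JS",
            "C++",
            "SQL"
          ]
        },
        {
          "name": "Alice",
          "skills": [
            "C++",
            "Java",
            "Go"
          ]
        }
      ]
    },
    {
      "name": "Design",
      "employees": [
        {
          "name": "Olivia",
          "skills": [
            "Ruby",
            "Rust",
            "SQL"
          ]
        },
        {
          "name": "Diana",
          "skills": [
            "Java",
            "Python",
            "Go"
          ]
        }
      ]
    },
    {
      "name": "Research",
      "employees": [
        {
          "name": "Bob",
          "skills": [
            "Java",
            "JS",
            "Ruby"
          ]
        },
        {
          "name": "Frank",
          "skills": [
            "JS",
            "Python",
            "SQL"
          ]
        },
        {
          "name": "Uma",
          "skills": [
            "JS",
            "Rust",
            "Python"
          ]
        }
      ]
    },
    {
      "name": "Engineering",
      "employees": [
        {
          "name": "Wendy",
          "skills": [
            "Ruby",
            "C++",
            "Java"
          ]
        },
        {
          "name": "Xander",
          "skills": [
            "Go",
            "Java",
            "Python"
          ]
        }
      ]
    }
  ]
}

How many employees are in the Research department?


Path: departments[2].employees
Count: 3

ANSWER: 3


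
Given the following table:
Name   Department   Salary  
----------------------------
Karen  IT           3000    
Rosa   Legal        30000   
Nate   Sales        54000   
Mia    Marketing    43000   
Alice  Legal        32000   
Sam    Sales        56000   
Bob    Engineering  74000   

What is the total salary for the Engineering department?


Engineering department members:
  Bob: 74000
Total = 74000 = 74000

ANSWER: 74000


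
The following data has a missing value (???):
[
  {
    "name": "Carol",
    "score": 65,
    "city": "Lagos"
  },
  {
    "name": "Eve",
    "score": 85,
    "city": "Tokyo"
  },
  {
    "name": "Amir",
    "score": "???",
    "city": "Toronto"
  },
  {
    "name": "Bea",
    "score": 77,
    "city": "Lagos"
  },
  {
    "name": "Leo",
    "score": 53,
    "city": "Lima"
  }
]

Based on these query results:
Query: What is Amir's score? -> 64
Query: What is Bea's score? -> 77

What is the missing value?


The missing value is Amir's score
From query: Amir's score = 64

ANSWER: 64


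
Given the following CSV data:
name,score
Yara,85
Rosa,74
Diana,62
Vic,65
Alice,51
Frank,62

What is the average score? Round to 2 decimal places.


Scores: 85, 74, 62, 65, 51, 62
Sum = 399
Count = 6
Average = 399 / 6 = 66.50

ANSWER: 66.50


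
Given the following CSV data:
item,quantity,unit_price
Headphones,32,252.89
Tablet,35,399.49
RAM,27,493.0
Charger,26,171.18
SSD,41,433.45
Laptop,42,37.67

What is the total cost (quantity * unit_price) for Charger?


Row: Charger
quantity = 26
unit_price = 171.18
total = 26 * 171.18 = 4450.68

ANSWER: 4450.68


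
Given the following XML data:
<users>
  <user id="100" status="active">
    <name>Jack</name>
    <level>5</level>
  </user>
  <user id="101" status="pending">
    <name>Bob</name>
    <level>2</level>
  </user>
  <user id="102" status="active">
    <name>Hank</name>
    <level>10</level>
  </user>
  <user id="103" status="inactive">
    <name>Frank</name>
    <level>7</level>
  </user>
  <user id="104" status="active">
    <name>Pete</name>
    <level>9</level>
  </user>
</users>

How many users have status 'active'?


Counting users with status='active':
  Jack (id=100) -> MATCH
  Hank (id=102) -> MATCH
  Pete (id=104) -> MATCH
Count: 3

ANSWER: 3


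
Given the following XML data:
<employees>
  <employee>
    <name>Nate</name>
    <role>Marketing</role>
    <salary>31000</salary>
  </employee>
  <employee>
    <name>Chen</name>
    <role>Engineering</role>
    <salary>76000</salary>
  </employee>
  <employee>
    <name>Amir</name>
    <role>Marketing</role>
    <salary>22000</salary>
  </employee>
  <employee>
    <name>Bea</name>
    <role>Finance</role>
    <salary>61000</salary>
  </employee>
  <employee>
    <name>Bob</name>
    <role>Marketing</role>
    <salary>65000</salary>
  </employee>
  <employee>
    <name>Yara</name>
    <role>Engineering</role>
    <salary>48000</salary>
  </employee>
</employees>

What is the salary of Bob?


Searching for <employee> with <name>Bob</name>
Found at position 5
<salary>65000</salary>

ANSWER: 65000


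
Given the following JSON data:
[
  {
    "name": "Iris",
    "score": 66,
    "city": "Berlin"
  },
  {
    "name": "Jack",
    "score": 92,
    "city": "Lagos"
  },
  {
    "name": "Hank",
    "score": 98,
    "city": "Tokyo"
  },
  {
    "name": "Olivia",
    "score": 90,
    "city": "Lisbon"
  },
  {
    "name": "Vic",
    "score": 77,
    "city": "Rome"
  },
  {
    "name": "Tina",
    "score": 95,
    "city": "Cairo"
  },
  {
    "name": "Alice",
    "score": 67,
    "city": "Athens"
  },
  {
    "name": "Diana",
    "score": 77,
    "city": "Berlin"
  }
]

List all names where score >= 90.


Filtering records where score >= 90:
  Iris (score=66) -> no
  Jack (score=92) -> YES
  Hank (score=98) -> YES
  Olivia (score=90) -> YES
  Vic (score=77) -> no
  Tina (score=95) -> YES
  Alice (score=67) -> no
  Diana (score=77) -> no


ANSWER: Jack, Hank, Olivia, Tina


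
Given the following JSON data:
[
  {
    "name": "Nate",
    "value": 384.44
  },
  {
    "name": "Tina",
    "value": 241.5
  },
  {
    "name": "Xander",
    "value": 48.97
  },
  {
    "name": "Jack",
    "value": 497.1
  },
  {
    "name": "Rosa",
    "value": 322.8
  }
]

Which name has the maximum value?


Comparing values:
  Nate: 384.44
  Tina: 241.5
  Xander: 48.97
  Jack: 497.1
  Rosa: 322.8
Maximum: Jack (497.1)

ANSWER: Jack


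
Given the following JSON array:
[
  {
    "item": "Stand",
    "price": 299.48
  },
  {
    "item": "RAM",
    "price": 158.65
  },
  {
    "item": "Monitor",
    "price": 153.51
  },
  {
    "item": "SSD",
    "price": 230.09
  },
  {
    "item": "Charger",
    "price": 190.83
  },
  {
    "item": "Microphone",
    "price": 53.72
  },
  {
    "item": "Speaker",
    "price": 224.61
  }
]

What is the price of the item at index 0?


Array index 0 -> Stand
price = 299.48

ANSWER: 299.48


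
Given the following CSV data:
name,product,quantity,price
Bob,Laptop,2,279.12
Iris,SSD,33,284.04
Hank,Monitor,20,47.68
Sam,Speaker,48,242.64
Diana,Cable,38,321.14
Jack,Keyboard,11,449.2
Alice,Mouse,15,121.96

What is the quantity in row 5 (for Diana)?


Row 5: Diana
Column 'quantity' = 38

ANSWER: 38


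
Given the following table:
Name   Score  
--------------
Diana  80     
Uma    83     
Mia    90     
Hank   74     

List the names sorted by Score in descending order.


Sorting by Score (descending):
  Mia: 90
  Uma: 83
  Diana: 80
  Hank: 74


ANSWER: Mia, Uma, Diana, Hank


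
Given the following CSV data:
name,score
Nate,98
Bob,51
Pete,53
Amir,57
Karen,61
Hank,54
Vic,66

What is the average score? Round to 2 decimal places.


Scores: 98, 51, 53, 57, 61, 54, 66
Sum = 440
Count = 7
Average = 440 / 7 = 62.86

ANSWER: 62.86


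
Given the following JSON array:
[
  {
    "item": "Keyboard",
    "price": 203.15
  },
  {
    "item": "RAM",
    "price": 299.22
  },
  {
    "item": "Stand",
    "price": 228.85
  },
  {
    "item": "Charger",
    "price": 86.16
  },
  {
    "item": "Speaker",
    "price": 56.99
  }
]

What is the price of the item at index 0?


Array index 0 -> Keyboard
price = 203.15

ANSWER: 203.15


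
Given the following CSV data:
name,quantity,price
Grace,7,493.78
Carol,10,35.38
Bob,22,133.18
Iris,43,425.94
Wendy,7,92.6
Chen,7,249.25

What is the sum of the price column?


Values in 'price' column:
  Row 1: 493.78
  Row 2: 35.38
  Row 3: 133.18
  Row 4: 425.94
  Row 5: 92.6
  Row 6: 249.25
Sum = 493.78 + 35.38 + 133.18 + 425.94 + 92.6 + 249.25 = 1430.13

ANSWER: 1430.13


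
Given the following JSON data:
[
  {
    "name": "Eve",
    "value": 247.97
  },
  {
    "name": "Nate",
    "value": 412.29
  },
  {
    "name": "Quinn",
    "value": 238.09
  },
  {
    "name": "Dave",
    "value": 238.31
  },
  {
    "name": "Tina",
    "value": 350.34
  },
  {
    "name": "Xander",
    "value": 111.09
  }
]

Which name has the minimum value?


Comparing values:
  Eve: 247.97
  Nate: 412.29
  Quinn: 238.09
  Dave: 238.31
  Tina: 350.34
  Xander: 111.09
Minimum: Xander (111.09)

ANSWER: Xander


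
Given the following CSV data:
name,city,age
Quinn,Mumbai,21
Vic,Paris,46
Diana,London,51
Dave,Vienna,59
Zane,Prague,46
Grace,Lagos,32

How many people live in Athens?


Scanning city column for 'Athens':
Total matches: 0

ANSWER: 0


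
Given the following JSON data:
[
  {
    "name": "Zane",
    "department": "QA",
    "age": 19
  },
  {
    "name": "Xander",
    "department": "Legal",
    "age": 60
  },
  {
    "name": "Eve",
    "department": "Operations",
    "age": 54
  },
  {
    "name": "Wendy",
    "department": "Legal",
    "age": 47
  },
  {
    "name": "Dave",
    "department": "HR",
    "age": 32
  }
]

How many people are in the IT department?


Scanning records for department = IT
  No matches found
Count: 0

ANSWER: 0


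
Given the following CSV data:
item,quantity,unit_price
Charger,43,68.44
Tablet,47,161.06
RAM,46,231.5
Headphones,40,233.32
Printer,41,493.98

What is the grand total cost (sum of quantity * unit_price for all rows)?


Computing row totals:
  Charger: 43 * 68.44 = 2942.92
  Tablet: 47 * 161.06 = 7569.82
  RAM: 46 * 231.5 = 10649.0
  Headphones: 40 * 233.32 = 9332.8
  Printer: 41 * 493.98 = 20253.18
Grand total = 2942.92 + 7569.82 + 10649.0 + 9332.8 + 20253.18 = 50747.72

ANSWER: 50747.72


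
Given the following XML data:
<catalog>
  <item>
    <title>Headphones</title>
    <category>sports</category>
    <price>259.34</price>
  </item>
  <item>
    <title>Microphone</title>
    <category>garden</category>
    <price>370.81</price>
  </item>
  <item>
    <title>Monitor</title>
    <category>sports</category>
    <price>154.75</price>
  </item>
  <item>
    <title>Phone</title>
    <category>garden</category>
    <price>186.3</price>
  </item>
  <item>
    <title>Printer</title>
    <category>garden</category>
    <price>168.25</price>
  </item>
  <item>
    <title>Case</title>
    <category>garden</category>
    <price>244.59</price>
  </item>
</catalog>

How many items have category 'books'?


Scanning <item> elements for <category>books</category>:
Count: 0

ANSWER: 0


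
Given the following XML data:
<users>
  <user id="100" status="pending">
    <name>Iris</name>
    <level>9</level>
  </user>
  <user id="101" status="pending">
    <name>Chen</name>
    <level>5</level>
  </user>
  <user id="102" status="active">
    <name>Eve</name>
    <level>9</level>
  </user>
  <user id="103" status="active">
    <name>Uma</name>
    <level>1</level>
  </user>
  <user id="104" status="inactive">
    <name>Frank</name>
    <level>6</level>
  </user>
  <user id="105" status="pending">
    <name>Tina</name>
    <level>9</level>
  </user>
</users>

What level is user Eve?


Finding user: Eve
<level>9</level>

ANSWER: 9


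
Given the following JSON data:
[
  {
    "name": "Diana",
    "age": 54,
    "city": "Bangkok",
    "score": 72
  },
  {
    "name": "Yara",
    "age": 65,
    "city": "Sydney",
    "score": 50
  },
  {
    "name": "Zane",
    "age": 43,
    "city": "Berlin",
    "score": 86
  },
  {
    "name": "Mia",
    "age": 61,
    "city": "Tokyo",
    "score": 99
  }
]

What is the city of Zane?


Looking up record where name = Zane
Record index: 2
Field 'city' = Berlin

ANSWER: Berlin


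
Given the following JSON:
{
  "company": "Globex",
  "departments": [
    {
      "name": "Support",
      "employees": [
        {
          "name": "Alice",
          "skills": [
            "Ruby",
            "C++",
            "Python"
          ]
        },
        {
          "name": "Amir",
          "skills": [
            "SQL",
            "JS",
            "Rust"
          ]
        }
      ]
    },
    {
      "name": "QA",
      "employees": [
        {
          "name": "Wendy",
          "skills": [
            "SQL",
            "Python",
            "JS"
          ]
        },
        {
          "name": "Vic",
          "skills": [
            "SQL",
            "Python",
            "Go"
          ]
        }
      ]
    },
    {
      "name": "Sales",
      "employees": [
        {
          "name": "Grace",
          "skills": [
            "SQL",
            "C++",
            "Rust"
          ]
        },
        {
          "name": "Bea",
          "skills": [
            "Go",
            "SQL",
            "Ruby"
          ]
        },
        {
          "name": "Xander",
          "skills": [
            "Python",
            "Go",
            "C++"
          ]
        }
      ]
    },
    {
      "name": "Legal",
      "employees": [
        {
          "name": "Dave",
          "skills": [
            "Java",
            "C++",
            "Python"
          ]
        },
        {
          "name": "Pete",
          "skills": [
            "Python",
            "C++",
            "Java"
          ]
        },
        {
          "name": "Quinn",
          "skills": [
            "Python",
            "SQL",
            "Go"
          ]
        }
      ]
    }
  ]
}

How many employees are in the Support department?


Path: departments[0].employees
Count: 2

ANSWER: 2


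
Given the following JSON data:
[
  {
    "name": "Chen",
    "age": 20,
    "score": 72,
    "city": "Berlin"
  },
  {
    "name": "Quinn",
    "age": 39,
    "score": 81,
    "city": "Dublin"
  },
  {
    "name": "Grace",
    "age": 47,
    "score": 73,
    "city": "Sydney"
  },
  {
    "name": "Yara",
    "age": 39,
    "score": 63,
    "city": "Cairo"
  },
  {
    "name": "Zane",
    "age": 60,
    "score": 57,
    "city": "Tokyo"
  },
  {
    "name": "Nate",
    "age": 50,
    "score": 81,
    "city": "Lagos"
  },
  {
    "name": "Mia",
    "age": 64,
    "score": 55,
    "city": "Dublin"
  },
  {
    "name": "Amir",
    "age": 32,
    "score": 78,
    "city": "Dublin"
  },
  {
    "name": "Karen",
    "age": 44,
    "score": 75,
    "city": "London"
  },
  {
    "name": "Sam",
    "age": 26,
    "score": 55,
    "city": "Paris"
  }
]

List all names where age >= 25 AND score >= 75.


Checking both conditions:
  Chen (age=20, score=72) -> no
  Quinn (age=39, score=81) -> YES
  Grace (age=47, score=73) -> no
  Yara (age=39, score=63) -> no
  Zane (age=60, score=57) -> no
  Nate (age=50, score=81) -> YES
  Mia (age=64, score=55) -> no
  Amir (age=32, score=78) -> YES
  Karen (age=44, score=75) -> YES
  Sam (age=26, score=55) -> no


ANSWER: Quinn, Nate, Amir, Karen


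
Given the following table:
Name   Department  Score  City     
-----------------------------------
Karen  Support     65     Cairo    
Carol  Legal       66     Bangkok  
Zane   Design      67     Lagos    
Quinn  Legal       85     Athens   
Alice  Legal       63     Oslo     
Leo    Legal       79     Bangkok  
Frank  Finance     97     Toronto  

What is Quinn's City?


Row 4: Quinn
City = Athens

ANSWER: Athens


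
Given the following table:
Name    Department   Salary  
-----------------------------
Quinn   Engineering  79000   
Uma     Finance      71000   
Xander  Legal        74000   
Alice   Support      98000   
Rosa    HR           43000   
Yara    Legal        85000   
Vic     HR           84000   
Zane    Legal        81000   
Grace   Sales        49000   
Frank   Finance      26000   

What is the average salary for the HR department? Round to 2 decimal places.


HR department members:
  Rosa: 43000
  Vic: 84000
Sum = 127000
Count = 2
Average = 127000 / 2 = 63500.00

ANSWER: 63500.00


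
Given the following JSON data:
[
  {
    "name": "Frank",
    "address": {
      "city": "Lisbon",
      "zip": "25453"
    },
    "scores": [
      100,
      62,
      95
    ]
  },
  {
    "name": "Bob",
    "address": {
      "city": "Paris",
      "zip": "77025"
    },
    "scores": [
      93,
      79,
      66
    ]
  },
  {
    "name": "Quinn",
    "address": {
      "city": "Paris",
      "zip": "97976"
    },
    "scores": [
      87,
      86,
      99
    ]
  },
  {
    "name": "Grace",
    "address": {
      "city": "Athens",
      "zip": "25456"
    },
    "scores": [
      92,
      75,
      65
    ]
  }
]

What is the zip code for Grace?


Path: records[3].address.zip
Value: 25456

ANSWER: 25456


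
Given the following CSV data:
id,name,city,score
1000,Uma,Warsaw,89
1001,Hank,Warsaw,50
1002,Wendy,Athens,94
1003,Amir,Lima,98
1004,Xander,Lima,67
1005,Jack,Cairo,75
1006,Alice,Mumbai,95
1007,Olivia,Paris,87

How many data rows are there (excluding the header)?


Counting rows (excluding header):
Header: id,name,city,score
Data rows: 8

ANSWER: 8


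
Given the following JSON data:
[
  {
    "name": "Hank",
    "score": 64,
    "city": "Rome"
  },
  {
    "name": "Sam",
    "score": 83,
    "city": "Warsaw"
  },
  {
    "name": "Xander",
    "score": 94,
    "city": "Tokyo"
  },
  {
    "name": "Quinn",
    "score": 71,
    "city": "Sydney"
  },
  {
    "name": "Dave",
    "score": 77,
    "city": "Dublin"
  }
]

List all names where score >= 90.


Filtering records where score >= 90:
  Hank (score=64) -> no
  Sam (score=83) -> no
  Xander (score=94) -> YES
  Quinn (score=71) -> no
  Dave (score=77) -> no


ANSWER: Xander


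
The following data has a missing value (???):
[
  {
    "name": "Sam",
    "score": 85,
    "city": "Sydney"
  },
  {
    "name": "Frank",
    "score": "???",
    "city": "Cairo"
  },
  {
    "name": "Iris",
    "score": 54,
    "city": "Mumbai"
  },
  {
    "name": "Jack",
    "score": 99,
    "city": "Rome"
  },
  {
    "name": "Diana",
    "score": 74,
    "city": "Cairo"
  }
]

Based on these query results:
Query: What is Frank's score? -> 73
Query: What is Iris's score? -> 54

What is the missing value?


The missing value is Frank's score
From query: Frank's score = 73

ANSWER: 73


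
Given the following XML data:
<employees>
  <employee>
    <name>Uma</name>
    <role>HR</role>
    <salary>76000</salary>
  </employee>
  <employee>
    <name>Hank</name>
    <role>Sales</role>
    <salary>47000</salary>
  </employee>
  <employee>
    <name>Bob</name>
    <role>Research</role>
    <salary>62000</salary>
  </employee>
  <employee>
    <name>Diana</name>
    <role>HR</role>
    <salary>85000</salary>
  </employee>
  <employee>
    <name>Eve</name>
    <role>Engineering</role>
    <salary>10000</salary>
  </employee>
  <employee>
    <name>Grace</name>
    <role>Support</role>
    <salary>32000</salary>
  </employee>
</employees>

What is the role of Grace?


Searching for <employee> with <name>Grace</name>
Found at position 6
<role>Support</role>

ANSWER: Support


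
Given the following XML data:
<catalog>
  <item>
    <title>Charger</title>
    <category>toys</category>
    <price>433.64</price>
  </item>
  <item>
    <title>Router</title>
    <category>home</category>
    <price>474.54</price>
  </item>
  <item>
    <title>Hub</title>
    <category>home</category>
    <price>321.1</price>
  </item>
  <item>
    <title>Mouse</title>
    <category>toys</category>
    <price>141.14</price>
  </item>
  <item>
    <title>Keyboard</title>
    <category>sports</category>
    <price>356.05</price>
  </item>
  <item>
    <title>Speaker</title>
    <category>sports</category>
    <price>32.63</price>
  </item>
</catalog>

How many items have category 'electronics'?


Scanning <item> elements for <category>electronics</category>:
Count: 0

ANSWER: 0


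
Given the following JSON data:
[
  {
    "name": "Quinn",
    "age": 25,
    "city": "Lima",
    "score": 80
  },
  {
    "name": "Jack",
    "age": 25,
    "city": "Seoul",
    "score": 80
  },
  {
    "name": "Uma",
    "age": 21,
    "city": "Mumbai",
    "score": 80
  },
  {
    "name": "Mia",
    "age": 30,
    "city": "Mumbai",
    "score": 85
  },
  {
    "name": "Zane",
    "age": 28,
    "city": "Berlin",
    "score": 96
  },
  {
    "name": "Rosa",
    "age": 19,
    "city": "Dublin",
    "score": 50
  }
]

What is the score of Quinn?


Looking up record where name = Quinn
Record index: 0
Field 'score' = 80

ANSWER: 80


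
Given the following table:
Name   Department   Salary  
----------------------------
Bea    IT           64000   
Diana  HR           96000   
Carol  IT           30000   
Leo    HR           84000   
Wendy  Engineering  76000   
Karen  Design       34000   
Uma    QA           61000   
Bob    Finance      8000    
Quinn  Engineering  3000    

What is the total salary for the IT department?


IT department members:
  Bea: 64000
  Carol: 30000
Total = 64000 + 30000 = 94000

ANSWER: 94000


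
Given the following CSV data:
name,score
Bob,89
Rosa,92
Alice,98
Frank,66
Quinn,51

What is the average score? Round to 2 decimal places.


Scores: 89, 92, 98, 66, 51
Sum = 396
Count = 5
Average = 396 / 5 = 79.20

ANSWER: 79.20


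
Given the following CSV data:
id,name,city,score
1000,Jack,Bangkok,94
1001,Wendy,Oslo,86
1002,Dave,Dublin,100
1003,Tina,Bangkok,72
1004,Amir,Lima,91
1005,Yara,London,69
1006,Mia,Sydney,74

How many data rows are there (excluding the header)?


Counting rows (excluding header):
Header: id,name,city,score
Data rows: 7

ANSWER: 7


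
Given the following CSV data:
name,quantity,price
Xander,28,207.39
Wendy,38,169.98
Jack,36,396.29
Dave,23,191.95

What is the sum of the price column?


Values in 'price' column:
  Row 1: 207.39
  Row 2: 169.98
  Row 3: 396.29
  Row 4: 191.95
Sum = 207.39 + 169.98 + 396.29 + 191.95 = 965.61

ANSWER: 965.61


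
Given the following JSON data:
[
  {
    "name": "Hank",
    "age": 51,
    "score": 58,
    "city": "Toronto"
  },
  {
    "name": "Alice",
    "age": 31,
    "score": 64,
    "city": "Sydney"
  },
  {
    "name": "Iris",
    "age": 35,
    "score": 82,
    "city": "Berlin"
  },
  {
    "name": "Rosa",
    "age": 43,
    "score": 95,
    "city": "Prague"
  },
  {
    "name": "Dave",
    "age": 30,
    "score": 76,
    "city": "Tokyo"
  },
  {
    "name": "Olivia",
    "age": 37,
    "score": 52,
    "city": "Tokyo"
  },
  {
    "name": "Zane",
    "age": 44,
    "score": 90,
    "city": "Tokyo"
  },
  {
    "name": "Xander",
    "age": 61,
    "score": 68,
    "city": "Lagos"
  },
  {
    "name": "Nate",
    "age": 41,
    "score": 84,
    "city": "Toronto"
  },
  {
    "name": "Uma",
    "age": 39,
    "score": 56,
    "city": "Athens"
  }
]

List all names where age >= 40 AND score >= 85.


Checking both conditions:
  Hank (age=51, score=58) -> no
  Alice (age=31, score=64) -> no
  Iris (age=35, score=82) -> no
  Rosa (age=43, score=95) -> YES
  Dave (age=30, score=76) -> no
  Olivia (age=37, score=52) -> no
  Zane (age=44, score=90) -> YES
  Xander (age=61, score=68) -> no
  Nate (age=41, score=84) -> no
  Uma (age=39, score=56) -> no


ANSWER: Rosa, Zane


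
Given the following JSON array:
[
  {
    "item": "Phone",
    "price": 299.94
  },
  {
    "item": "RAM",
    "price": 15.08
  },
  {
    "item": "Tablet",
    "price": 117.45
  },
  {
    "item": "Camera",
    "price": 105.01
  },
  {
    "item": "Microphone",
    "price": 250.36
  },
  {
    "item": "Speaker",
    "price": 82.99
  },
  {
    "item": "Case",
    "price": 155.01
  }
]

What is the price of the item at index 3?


Array index 3 -> Camera
price = 105.01

ANSWER: 105.01


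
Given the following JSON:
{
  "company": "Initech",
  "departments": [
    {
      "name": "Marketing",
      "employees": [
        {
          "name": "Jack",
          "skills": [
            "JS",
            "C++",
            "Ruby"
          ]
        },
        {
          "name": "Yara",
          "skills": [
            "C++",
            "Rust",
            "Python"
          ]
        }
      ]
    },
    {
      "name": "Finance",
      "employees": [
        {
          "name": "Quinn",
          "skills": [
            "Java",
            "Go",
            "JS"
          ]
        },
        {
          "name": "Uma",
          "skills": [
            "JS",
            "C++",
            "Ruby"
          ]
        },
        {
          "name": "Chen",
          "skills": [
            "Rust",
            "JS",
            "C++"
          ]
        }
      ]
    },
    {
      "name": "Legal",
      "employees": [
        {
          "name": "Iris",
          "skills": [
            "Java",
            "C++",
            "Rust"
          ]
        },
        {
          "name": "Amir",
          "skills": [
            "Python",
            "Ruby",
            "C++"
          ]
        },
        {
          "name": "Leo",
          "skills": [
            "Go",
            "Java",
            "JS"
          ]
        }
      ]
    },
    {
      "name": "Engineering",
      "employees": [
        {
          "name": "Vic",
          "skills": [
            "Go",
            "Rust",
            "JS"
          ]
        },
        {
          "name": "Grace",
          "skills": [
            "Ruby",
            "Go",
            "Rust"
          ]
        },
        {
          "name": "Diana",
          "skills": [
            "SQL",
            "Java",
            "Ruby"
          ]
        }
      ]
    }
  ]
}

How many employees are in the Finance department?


Path: departments[1].employees
Count: 3

ANSWER: 3


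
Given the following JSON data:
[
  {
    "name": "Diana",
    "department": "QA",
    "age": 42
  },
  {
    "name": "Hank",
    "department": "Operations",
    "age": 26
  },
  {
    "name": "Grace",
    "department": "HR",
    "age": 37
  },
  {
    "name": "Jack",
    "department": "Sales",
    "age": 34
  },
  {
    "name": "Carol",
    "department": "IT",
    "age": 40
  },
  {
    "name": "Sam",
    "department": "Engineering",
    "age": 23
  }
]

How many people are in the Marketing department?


Scanning records for department = Marketing
  No matches found
Count: 0

ANSWER: 0


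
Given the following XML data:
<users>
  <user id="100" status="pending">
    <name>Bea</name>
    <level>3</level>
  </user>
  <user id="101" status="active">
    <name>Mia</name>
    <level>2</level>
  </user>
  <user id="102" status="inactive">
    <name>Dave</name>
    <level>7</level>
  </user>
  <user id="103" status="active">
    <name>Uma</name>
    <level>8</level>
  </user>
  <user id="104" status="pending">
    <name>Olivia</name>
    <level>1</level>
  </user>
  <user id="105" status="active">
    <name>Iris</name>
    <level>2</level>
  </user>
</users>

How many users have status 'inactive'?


Counting users with status='inactive':
  Dave (id=102) -> MATCH
Count: 1

ANSWER: 1


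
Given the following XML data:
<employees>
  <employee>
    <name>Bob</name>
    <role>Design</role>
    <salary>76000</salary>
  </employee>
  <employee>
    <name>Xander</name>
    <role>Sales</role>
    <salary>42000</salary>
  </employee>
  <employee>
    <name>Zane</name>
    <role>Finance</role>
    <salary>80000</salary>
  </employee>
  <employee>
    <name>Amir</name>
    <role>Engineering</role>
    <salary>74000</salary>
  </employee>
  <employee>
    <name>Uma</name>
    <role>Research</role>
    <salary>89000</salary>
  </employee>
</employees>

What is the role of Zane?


Searching for <employee> with <name>Zane</name>
Found at position 3
<role>Finance</role>

ANSWER: Finance


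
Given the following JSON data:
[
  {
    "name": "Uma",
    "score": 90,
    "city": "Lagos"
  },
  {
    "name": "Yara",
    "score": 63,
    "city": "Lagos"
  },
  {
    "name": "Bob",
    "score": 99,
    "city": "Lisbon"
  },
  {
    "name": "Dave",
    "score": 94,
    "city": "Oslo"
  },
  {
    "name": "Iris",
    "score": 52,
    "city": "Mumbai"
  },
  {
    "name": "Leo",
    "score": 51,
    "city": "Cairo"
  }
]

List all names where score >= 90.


Filtering records where score >= 90:
  Uma (score=90) -> YES
  Yara (score=63) -> no
  Bob (score=99) -> YES
  Dave (score=94) -> YES
  Iris (score=52) -> no
  Leo (score=51) -> no


ANSWER: Uma, Bob, Dave


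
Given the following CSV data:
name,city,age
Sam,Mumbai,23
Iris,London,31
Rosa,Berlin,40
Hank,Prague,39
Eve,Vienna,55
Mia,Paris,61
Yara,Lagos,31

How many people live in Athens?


Scanning city column for 'Athens':
Total matches: 0

ANSWER: 0


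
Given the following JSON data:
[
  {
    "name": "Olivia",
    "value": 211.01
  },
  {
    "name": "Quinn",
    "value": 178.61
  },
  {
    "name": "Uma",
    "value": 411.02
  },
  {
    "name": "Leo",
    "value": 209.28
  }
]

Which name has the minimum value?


Comparing values:
  Olivia: 211.01
  Quinn: 178.61
  Uma: 411.02
  Leo: 209.28
Minimum: Quinn (178.61)

ANSWER: Quinn


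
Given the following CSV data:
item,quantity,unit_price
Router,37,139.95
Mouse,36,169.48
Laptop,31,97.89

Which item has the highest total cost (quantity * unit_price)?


Computing row totals:
  Router: 5178.15
  Mouse: 6101.28
  Laptop: 3034.59
Maximum: Mouse (6101.28)

ANSWER: Mouse


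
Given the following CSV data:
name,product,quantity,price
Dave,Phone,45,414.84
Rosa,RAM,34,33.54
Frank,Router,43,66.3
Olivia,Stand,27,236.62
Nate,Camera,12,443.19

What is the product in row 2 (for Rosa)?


Row 2: Rosa
Column 'product' = RAM

ANSWER: RAM


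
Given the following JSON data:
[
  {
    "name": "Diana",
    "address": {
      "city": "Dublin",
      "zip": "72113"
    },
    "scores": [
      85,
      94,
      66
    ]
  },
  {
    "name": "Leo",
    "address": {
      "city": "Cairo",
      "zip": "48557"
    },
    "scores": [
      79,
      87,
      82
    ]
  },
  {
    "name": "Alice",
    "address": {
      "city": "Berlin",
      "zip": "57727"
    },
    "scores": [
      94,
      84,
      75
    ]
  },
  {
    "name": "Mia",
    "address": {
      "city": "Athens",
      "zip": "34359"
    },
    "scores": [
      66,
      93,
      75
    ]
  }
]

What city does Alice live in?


Path: records[2].address.city
Value: Berlin

ANSWER: Berlin
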